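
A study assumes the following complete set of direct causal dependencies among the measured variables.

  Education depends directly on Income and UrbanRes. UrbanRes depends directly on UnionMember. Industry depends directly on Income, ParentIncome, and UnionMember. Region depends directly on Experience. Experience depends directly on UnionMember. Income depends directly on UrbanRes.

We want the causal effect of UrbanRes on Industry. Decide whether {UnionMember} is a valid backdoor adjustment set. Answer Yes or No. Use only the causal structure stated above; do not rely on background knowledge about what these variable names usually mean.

Backdoor paths from UrbanRes to Industry (paths whose first edge points into UrbanRes):
  P1: UrbanRes <- UnionMember -> Industry
Condition 1 (no descendant of UrbanRes in the set): holds — descendants of UrbanRes are {Education, Income, Industry}; none are in {UnionMember}.
Condition 2 (every backdoor path blocked by {UnionMember}):
  P1: blocked at fork node UnionMember ∈ conditioning set.
{UnionMember} satisfies the backdoor criterion.

Yes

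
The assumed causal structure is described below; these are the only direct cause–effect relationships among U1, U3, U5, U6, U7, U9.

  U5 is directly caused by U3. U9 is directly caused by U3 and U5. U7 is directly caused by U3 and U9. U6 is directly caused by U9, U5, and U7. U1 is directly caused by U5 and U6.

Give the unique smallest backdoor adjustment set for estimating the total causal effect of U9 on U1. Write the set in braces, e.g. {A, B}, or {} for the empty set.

Variables eligible for adjustment (non-descendants of U9, excluding U9 and U1): {U3, U5}.
Backdoor paths from U9 to U1:
  P1: U9 <- U3 -> U5 -> U6 -> U1
  P2: U9 <- U3 -> U5 -> U1
  P3: U9 <- U3 -> U7 -> U6 <- U5 -> U1
  P4: U9 <- U3 -> U7 -> U6 -> U1
  P5: U9 <- U5 <- U3 -> U7 -> U6 -> U1
  P6: U9 <- U5 -> U6 -> U1
  P7: U9 <- U5 -> U1
The empty set is not sufficient: P1 (U9 <- U3 -> U5 -> U6 -> U1) has no collider blocking it and no conditioned non-collider, so it is open.
Try {U3, U5}:
  P1: blocked at fork node U3 ∈ conditioning set.
  P2: blocked at fork node U3 ∈ conditioning set.
  P3: blocked at fork node U3 ∈ conditioning set.
  P4: blocked at fork node U3 ∈ conditioning set.
  P5: blocked at chain node U5 ∈ conditioning set.
  P6: blocked at fork node U5 ∈ conditioning set.
  P7: blocked at fork node U5 ∈ conditioning set.
{U3, U5} contains no descendant of U9 and blocks every backdoor path.
Every element of {U3, U5} is needed (dropping U3 leaves P4 open; dropping U5 leaves P6 open), so no proper subset is valid.
Among all size-2 subsets of the eligible variables, only {U3, U5} blocks every backdoor path, so it is the unique smallest valid adjustment set.

{U3, U5}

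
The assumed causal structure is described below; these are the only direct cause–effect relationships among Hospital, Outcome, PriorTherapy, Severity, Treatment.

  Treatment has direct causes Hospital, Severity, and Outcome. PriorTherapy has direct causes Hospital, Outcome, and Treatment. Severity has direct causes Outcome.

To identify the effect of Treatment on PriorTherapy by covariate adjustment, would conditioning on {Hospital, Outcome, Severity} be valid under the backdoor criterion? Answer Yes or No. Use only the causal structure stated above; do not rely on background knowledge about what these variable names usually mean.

Yes

Backdoor paths from Treatment to PriorTherapy (paths whose first edge points into Treatment):
  P1: Treatment <- Outcome -> PriorTherapy
  P2: Treatment <- Severity <- Outcome -> PriorTherapy
  P3: Treatment <- Hospital -> PriorTherapy
Condition 1 (no descendant of Treatment in the set): holds — descendants of Treatment are {PriorTherapy}; none are in {Hospital, Outcome, Severity}.
Condition 2 (every backdoor path blocked by {Hospital, Outcome, Severity}):
  P1: blocked at fork node Outcome ∈ conditioning set.
  P2: blocked at chain node Severity ∈ conditioning set.
  P3: blocked at fork node Hospital ∈ conditioning set.
{Hospital, Outcome, Severity} satisfies the backdoor criterion.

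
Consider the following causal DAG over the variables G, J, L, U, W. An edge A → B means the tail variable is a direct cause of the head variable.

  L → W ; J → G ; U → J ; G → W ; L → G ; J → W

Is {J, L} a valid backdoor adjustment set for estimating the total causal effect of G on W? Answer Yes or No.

Backdoor paths from G to W (paths whose first edge points into G):
  P1: G <- J -> W
  P2: G <- L -> W
Condition 1 (no descendant of G in the set): holds — descendants of G are {W}; none are in {J, L}.
Condition 2 (every backdoor path blocked by {J, L}):
  P1: blocked at fork node J ∈ conditioning set.
  P2: blocked at fork node L ∈ conditioning set.
{J, L} satisfies the backdoor criterion.

Yes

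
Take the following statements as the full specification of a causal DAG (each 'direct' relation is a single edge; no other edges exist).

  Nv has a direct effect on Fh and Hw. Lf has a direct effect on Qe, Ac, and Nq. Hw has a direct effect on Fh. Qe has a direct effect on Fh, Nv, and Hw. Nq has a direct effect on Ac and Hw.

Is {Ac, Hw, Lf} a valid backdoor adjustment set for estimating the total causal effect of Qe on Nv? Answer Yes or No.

Backdoor paths from Qe to Nv (paths whose first edge points into Qe):
  P1: Qe <- Lf -> Nq -> Hw <- Nv
  P2: Qe <- Lf -> Nq -> Hw -> Fh <- Nv
  P3: Qe <- Lf -> Ac <- Nq -> Hw <- Nv
  P4: Qe <- Lf -> Ac <- Nq -> Hw -> Fh <- Nv
Condition 1 (no descendant of Qe in the set): FAILS — Hw is a descendant of Qe.
Condition 2 (every backdoor path blocked by {Ac, Hw, Lf}):
  P1: blocked at fork node Lf ∈ conditioning set.
  P2: blocked at fork node Lf ∈ conditioning set.
  P3: blocked at fork node Lf ∈ conditioning set.
  P4: blocked at fork node Lf ∈ conditioning set.
{Ac, Hw, Lf} does not satisfy the backdoor criterion.

No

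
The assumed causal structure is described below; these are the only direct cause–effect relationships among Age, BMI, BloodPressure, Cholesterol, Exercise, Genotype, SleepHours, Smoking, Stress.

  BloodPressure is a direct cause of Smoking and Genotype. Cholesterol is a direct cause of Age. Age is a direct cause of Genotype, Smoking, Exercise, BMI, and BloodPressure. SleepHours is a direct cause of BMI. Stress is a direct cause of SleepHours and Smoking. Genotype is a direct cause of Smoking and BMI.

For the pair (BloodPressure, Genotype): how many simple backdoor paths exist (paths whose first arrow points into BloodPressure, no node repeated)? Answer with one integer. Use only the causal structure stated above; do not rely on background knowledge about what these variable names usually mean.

A backdoor path from BloodPressure to Genotype is any simple undirected path whose first edge points into BloodPressure (i.e. leaves BloodPressure via a parent).
Parents of BloodPressure: {Age}.
Enumerating:
  P1: BloodPressure <- Age -> Genotype
  P2: BloodPressure <- Age -> Smoking <- Stress -> SleepHours -> BMI <- Genotype
  P3: BloodPressure <- Age -> Smoking <- Genotype
  P4: BloodPressure <- Age -> BMI <- SleepHours <- Stress -> Smoking <- Genotype
  P5: BloodPressure <- Age -> BMI <- Genotype
That exhausts the simple backdoor paths. Count: 5.

5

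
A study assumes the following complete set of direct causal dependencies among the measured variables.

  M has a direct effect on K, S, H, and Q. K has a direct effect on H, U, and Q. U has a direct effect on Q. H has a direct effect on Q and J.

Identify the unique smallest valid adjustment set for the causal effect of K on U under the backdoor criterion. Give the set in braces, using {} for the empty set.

Variables eligible for adjustment (non-descendants of K, excluding K and U): {M, S}.
Backdoor paths from K to U:
  P1: K <- M -> H -> Q <- U
  P2: K <- M -> Q <- U
Each backdoor path contains an unconditioned collider, so every path is already blocked with the empty conditioning set:
  P1: blocked at collider Q (neither it nor any descendant is in the conditioning set).
  P2: blocked at collider Q (neither it nor any descendant is in the conditioning set).
The empty set is therefore the unique smallest valid set.

{}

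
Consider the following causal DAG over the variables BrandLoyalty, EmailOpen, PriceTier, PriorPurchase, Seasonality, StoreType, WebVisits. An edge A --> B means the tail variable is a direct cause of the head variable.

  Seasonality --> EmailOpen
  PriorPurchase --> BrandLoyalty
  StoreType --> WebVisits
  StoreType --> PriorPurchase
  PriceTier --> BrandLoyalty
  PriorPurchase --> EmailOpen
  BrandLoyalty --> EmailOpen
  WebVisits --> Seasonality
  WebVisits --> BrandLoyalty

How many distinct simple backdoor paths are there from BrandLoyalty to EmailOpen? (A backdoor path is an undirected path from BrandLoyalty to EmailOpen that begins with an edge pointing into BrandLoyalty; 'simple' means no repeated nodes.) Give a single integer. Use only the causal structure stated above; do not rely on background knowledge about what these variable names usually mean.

4

A backdoor path from BrandLoyalty to EmailOpen is any simple undirected path whose first edge points into BrandLoyalty (i.e. leaves BrandLoyalty via a parent).
Parents of BrandLoyalty: {PriceTier, PriorPurchase, WebVisits}.
Enumerating:
  P1: BrandLoyalty <- PriorPurchase <- StoreType -> WebVisits -> Seasonality -> EmailOpen
  P2: BrandLoyalty <- PriorPurchase -> EmailOpen
  P3: BrandLoyalty <- WebVisits <- StoreType -> PriorPurchase -> EmailOpen
  P4: BrandLoyalty <- WebVisits -> Seasonality -> EmailOpen
That exhausts the simple backdoor paths. Count: 4.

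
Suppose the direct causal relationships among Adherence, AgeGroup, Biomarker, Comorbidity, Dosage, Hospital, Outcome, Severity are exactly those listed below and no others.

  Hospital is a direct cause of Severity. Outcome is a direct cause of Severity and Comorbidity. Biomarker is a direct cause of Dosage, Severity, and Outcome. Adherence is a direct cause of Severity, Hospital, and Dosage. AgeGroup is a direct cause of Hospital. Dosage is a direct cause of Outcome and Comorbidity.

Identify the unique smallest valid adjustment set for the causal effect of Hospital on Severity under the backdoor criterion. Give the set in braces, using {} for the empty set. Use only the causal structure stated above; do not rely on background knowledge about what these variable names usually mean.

{Adherence}

Variables eligible for adjustment (non-descendants of Hospital, excluding Hospital and Severity): {Adherence, AgeGroup, Biomarker, Comorbidity, Dosage, Outcome}.
Backdoor paths from Hospital to Severity:
  P1: Hospital <- Adherence -> Dosage <- Biomarker -> Outcome -> Severity
  P2: Hospital <- Adherence -> Dosage <- Biomarker -> Severity
  P3: Hospital <- Adherence -> Dosage -> Outcome <- Biomarker -> Severity
  P4: Hospital <- Adherence -> Dosage -> Outcome -> Severity
  P5: Hospital <- Adherence -> Dosage -> Comorbidity <- Outcome <- Biomarker -> Severity
  P6: Hospital <- Adherence -> Dosage -> Comorbidity <- Outcome -> Severity
  P7: Hospital <- Adherence -> Severity
The empty set is not sufficient: P4 (Hospital <- Adherence -> Dosage -> Outcome -> Severity) has no collider blocking it and no conditioned non-collider, so it is open.
Try {Adherence}:
  P1: blocked at fork node Adherence ∈ conditioning set.
  P2: blocked at fork node Adherence ∈ conditioning set.
  P3: blocked at fork node Adherence ∈ conditioning set.
  P4: blocked at fork node Adherence ∈ conditioning set.
  P5: blocked at fork node Adherence ∈ conditioning set.
  P6: blocked at fork node Adherence ∈ conditioning set.
  P7: blocked at fork node Adherence ∈ conditioning set.
{Adherence} contains no descendant of Hospital and blocks every backdoor path.
No other singleton works — e.g. {AgeGroup} leaves P4 open — so {Adherence} is the unique smallest valid adjustment set.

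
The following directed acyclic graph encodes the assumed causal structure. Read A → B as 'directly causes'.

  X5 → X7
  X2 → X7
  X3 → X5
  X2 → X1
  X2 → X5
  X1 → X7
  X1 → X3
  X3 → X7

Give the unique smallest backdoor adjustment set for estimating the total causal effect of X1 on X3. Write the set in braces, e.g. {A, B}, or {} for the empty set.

{}

Variables eligible for adjustment (non-descendants of X1, excluding X1 and X3): {X2}.
Backdoor paths from X1 to X3:
  P1: X1 <- X2 -> X5 <- X3
  P2: X1 <- X2 -> X5 -> X7 <- X3
  P3: X1 <- X2 -> X7 <- X3
  P4: X1 <- X2 -> X7 <- X5 <- X3
Each backdoor path contains an unconditioned collider, so every path is already blocked with the empty conditioning set:
  P1: blocked at collider X5 (neither it nor any descendant is in the conditioning set).
  P2: blocked at collider X7 (neither it nor any descendant is in the conditioning set).
  P3: blocked at collider X7 (neither it nor any descendant is in the conditioning set).
  P4: blocked at collider X7 (neither it nor any descendant is in the conditioning set).
The empty set is therefore the unique smallest valid set.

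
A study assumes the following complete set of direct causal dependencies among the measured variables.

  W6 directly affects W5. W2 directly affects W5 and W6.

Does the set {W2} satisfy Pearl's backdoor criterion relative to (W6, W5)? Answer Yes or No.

Backdoor paths from W6 to W5 (paths whose first edge points into W6):
  P1: W6 <- W2 -> W5
Condition 1 (no descendant of W6 in the set): holds — descendants of W6 are {W5}; none are in {W2}.
Condition 2 (every backdoor path blocked by {W2}):
  P1: blocked at fork node W2 ∈ conditioning set.
{W2} satisfies the backdoor criterion.

Yes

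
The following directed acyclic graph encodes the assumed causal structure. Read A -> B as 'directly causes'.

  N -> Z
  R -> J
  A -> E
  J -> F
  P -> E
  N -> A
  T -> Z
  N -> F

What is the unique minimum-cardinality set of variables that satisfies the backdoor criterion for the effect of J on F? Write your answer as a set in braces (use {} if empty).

{}

Variables eligible for adjustment (non-descendants of J, excluding J and F): {A, E, N, P, R, T, Z}.
Backdoor paths from J to F:
  (none)
With no backdoor paths the empty set already satisfies the criterion, and it is trivially minimal.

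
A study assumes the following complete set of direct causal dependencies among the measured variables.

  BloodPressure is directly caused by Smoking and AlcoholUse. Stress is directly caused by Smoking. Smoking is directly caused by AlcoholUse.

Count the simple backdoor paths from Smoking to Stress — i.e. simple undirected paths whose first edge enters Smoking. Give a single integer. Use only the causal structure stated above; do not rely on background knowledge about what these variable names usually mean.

0

A backdoor path from Smoking to Stress is any simple undirected path whose first edge points into Smoking (i.e. leaves Smoking via a parent).
Parents of Smoking: {AlcoholUse}.
No simple path from any parent of Smoking reaches Stress without revisiting Smoking, so there are no backdoor paths.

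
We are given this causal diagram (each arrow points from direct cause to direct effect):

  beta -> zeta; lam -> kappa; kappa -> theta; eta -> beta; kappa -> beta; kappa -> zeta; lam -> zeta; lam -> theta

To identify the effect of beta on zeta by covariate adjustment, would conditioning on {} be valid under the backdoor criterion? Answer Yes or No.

Backdoor paths from beta to zeta (paths whose first edge points into beta):
  P1: beta <- kappa <- lam -> zeta
  P2: beta <- kappa -> theta <- lam -> zeta
  P3: beta <- kappa -> zeta
Condition 1 (no descendant of beta in the set): holds — descendants of beta are {zeta}; none are in {}.
Condition 2 (every backdoor path blocked by {}):
  P1: open — no interior node is in the conditioning set.
  P2: blocked at collider theta (neither it nor any descendant is in the conditioning set).
  P3: open — no interior node is in the conditioning set.
{} does not satisfy the backdoor criterion.

No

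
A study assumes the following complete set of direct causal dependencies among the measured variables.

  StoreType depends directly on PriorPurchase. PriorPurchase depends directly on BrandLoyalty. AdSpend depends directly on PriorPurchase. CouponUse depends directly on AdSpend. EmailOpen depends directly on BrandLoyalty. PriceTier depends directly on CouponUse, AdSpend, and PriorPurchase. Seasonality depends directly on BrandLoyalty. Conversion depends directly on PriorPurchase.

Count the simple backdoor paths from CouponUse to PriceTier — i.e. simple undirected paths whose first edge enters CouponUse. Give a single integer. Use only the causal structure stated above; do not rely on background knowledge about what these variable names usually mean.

A backdoor path from CouponUse to PriceTier is any simple undirected path whose first edge points into CouponUse (i.e. leaves CouponUse via a parent).
Parents of CouponUse: {AdSpend}.
Enumerating:
  P1: CouponUse <- AdSpend <- PriorPurchase -> PriceTier
  P2: CouponUse <- AdSpend -> PriceTier
That exhausts the simple backdoor paths. Count: 2.

2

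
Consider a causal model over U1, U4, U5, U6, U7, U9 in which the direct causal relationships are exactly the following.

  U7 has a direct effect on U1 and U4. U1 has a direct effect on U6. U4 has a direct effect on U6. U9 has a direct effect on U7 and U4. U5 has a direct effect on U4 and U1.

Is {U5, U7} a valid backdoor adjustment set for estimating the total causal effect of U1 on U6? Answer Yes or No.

Backdoor paths from U1 to U6 (paths whose first edge points into U1):
  P1: U1 <- U5 -> U4 -> U6
  P2: U1 <- U7 <- U9 -> U4 -> U6
  P3: U1 <- U7 -> U4 -> U6
Condition 1 (no descendant of U1 in the set): holds — descendants of U1 are {U6}; none are in {U5, U7}.
Condition 2 (every backdoor path blocked by {U5, U7}):
  P1: blocked at fork node U5 ∈ conditioning set.
  P2: blocked at chain node U7 ∈ conditioning set.
  P3: blocked at fork node U7 ∈ conditioning set.
{U5, U7} satisfies the backdoor criterion.

Yes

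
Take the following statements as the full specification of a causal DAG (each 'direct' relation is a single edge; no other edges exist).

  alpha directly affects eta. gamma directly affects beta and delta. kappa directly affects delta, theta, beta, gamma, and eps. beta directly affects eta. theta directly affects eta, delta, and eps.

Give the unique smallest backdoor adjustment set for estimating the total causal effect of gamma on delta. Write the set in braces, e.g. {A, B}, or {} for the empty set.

Variables eligible for adjustment (non-descendants of gamma, excluding gamma and delta): {alpha, eps, kappa, theta}.
Backdoor paths from gamma to delta:
  P1: gamma <- kappa -> theta -> delta
  P2: gamma <- kappa -> eps <- theta -> delta
  P3: gamma <- kappa -> beta -> eta <- theta -> delta
  P4: gamma <- kappa -> delta
The empty set is not sufficient: P1 (gamma <- kappa -> theta -> delta) has no collider blocking it and no conditioned non-collider, so it is open.
Try {kappa}:
  P1: blocked at fork node kappa ∈ conditioning set.
  P2: blocked at fork node kappa ∈ conditioning set.
  P3: blocked at fork node kappa ∈ conditioning set.
  P4: blocked at fork node kappa ∈ conditioning set.
{kappa} contains no descendant of gamma and blocks every backdoor path.
No other singleton works — e.g. {alpha} leaves P1 open — so {kappa} is the unique smallest valid adjustment set.

{kappa}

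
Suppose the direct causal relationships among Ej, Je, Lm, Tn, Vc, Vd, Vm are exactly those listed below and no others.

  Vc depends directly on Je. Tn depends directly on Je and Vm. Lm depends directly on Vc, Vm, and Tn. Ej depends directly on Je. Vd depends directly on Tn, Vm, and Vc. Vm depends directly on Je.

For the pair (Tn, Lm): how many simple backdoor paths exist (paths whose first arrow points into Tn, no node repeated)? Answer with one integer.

A backdoor path from Tn to Lm is any simple undirected path whose first edge points into Tn (i.e. leaves Tn via a parent).
Parents of Tn: {Je, Vm}.
Enumerating:
  P1: Tn <- Je -> Vc -> Vd <- Vm -> Lm
  P2: Tn <- Je -> Vc -> Lm
  P3: Tn <- Je -> Vm -> Vd <- Vc -> Lm
  P4: Tn <- Je -> Vm -> Lm
  P5: Tn <- Vm <- Je -> Vc -> Lm
  P6: Tn <- Vm -> Vd <- Vc -> Lm
  P7: Tn <- Vm -> Lm
That exhausts the simple backdoor paths. Count: 7.

7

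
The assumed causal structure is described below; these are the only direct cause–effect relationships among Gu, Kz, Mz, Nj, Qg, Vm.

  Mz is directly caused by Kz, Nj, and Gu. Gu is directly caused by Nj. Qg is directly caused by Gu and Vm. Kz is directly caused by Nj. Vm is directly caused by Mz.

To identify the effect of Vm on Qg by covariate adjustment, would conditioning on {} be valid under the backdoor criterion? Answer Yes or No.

Backdoor paths from Vm to Qg (paths whose first edge points into Vm):
  P1: Vm <- Mz <- Nj -> Gu -> Qg
  P2: Vm <- Mz <- Gu -> Qg
  P3: Vm <- Mz <- Kz <- Nj -> Gu -> Qg
Condition 1 (no descendant of Vm in the set): holds — descendants of Vm are {Qg}; none are in {}.
Condition 2 (every backdoor path blocked by {}):
  P1: open — no interior node is in the conditioning set.
  P2: open — no interior node is in the conditioning set.
  P3: open — no interior node is in the conditioning set.
{} does not satisfy the backdoor criterion.

No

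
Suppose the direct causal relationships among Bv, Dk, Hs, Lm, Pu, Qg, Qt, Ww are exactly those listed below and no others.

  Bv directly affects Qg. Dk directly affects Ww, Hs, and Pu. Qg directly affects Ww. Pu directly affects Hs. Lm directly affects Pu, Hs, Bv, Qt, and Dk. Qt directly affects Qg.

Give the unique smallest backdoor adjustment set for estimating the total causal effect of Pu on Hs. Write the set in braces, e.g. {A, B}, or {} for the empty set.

{Dk, Lm}

Variables eligible for adjustment (non-descendants of Pu, excluding Pu and Hs): {Bv, Dk, Lm, Qg, Qt, Ww}.
Backdoor paths from Pu to Hs:
  P1: Pu <- Lm -> Qt -> Qg -> Ww <- Dk -> Hs
  P2: Pu <- Lm -> Bv -> Qg -> Ww <- Dk -> Hs
  P3: Pu <- Lm -> Dk -> Hs
  P4: Pu <- Lm -> Hs
  P5: Pu <- Dk <- Lm -> Hs
  P6: Pu <- Dk -> Hs
  P7: Pu <- Dk -> Ww <- Qg <- Qt <- Lm -> Hs
  P8: Pu <- Dk -> Ww <- Qg <- Bv <- Lm -> Hs
The empty set is not sufficient: P3 (Pu <- Lm -> Dk -> Hs) has no collider blocking it and no conditioned non-collider, so it is open.
Try {Dk, Lm}:
  P1: blocked at fork node Lm ∈ conditioning set.
  P2: blocked at fork node Lm ∈ conditioning set.
  P3: blocked at fork node Lm ∈ conditioning set.
  P4: blocked at fork node Lm ∈ conditioning set.
  P5: blocked at chain node Dk ∈ conditioning set.
  P6: blocked at fork node Dk ∈ conditioning set.
  P7: blocked at fork node Dk ∈ conditioning set.
  P8: blocked at fork node Dk ∈ conditioning set.
{Dk, Lm} contains no descendant of Pu and blocks every backdoor path.
Every element of {Dk, Lm} is needed (dropping Dk leaves P6 open; dropping Lm leaves P4 open), so no proper subset is valid.
Among all size-2 subsets of the eligible variables, only {Dk, Lm} blocks every backdoor path, so it is the unique smallest valid adjustment set.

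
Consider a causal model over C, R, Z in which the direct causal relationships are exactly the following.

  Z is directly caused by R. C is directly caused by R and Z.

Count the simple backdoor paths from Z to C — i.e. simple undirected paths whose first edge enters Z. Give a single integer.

A backdoor path from Z to C is any simple undirected path whose first edge points into Z (i.e. leaves Z via a parent).
Parents of Z: {R}.
Enumerating:
  P1: Z <- R -> C
That exhausts the simple backdoor paths. Count: 1.

1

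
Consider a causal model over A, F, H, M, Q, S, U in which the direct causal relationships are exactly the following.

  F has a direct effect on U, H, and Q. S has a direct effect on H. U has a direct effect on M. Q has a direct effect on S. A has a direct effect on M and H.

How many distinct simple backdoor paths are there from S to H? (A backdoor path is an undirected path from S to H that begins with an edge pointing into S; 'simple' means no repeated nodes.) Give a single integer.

A backdoor path from S to H is any simple undirected path whose first edge points into S (i.e. leaves S via a parent).
Parents of S: {Q}.
Enumerating:
  P1: S <- Q <- F -> U -> M <- A -> H
  P2: S <- Q <- F -> H
That exhausts the simple backdoor paths. Count: 2.

2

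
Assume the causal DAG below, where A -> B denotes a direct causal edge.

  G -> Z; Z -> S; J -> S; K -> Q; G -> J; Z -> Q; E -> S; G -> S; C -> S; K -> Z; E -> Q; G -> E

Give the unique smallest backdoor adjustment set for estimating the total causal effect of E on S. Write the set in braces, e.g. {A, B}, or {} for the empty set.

Variables eligible for adjustment (non-descendants of E, excluding E and S): {C, G, J, K, Z}.
Backdoor paths from E to S:
  P1: E <- G -> Z -> S
  P2: E <- G -> J -> S
  P3: E <- G -> S
The empty set is not sufficient: P1 (E <- G -> Z -> S) has no collider blocking it and no conditioned non-collider, so it is open.
Try {G}:
  P1: blocked at fork node G ∈ conditioning set.
  P2: blocked at fork node G ∈ conditioning set.
  P3: blocked at fork node G ∈ conditioning set.
{G} contains no descendant of E and blocks every backdoor path.
No other singleton works — e.g. {K} leaves P1 open — so {G} is the unique smallest valid adjustment set.

{G}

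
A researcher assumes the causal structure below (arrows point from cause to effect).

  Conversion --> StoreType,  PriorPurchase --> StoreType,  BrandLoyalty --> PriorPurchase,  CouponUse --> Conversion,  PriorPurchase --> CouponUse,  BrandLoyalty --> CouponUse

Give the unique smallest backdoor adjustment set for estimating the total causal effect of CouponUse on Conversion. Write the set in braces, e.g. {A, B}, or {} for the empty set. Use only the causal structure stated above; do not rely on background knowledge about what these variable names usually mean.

Variables eligible for adjustment (non-descendants of CouponUse, excluding CouponUse and Conversion): {BrandLoyalty, PriorPurchase}.
Backdoor paths from CouponUse to Conversion:
  P1: CouponUse <- BrandLoyalty -> PriorPurchase -> StoreType <- Conversion
  P2: CouponUse <- PriorPurchase -> StoreType <- Conversion
Each backdoor path contains an unconditioned collider, so every path is already blocked with the empty conditioning set:
  P1: blocked at collider StoreType (neither it nor any descendant is in the conditioning set).
  P2: blocked at collider StoreType (neither it nor any descendant is in the conditioning set).
The empty set is therefore the unique smallest valid set.

{}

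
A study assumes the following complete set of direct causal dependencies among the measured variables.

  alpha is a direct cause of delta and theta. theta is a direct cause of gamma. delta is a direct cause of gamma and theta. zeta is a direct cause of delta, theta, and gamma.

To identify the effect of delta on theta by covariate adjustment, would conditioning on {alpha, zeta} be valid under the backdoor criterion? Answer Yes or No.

Backdoor paths from delta to theta (paths whose first edge points into delta):
  P1: delta <- alpha -> theta
  P2: delta <- zeta -> theta
  P3: delta <- zeta -> gamma <- theta
Condition 1 (no descendant of delta in the set): holds — descendants of delta are {gamma, theta}; none are in {alpha, zeta}.
Condition 2 (every backdoor path blocked by {alpha, zeta}):
  P1: blocked at fork node alpha ∈ conditioning set.
  P2: blocked at fork node zeta ∈ conditioning set.
  P3: blocked at fork node zeta ∈ conditioning set.
{alpha, zeta} satisfies the backdoor criterion.

Yes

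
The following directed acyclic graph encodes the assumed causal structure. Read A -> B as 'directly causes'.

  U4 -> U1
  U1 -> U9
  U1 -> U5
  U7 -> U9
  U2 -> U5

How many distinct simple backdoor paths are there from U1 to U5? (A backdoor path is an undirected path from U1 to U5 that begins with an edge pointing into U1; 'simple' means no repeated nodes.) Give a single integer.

A backdoor path from U1 to U5 is any simple undirected path whose first edge points into U1 (i.e. leaves U1 via a parent).
Parents of U1: {U4}.
No simple path from any parent of U1 reaches U5 without revisiting U1, so there are no backdoor paths.

0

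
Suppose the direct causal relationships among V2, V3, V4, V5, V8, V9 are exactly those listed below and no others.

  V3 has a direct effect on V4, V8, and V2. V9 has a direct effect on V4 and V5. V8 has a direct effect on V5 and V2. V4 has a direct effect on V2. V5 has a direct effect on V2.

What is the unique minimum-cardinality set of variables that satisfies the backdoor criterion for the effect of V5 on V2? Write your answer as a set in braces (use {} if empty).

{V8, V9}

Variables eligible for adjustment (non-descendants of V5, excluding V5 and V2): {V3, V4, V8, V9}.
Backdoor paths from V5 to V2:
  P1: V5 <- V9 -> V4 <- V3 -> V8 -> V2
  P2: V5 <- V9 -> V4 <- V3 -> V2
  P3: V5 <- V9 -> V4 -> V2
  P4: V5 <- V8 <- V3 -> V4 -> V2
  P5: V5 <- V8 <- V3 -> V2
  P6: V5 <- V8 -> V2
The empty set is not sufficient: P3 (V5 <- V9 -> V4 -> V2) has no collider blocking it and no conditioned non-collider, so it is open.
Try {V8, V9}:
  P1: blocked at fork node V9 ∈ conditioning set.
  P2: blocked at fork node V9 ∈ conditioning set.
  P3: blocked at fork node V9 ∈ conditioning set.
  P4: blocked at chain node V8 ∈ conditioning set.
  P5: blocked at chain node V8 ∈ conditioning set.
  P6: blocked at fork node V8 ∈ conditioning set.
{V8, V9} contains no descendant of V5 and blocks every backdoor path.
Every element of {V8, V9} is needed (dropping V8 leaves P4 open; dropping V9 leaves P3 open), so no proper subset is valid.
Among all size-2 subsets of the eligible variables, only {V8, V9} blocks every backdoor path, so it is the unique smallest valid adjustment set.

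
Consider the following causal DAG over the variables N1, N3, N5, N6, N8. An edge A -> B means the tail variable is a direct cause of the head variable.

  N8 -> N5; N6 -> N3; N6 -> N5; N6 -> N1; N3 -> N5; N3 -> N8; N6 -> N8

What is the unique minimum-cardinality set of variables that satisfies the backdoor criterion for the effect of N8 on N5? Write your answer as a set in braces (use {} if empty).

Variables eligible for adjustment (non-descendants of N8, excluding N8 and N5): {N1, N3, N6}.
Backdoor paths from N8 to N5:
  P1: N8 <- N6 -> N3 -> N5
  P2: N8 <- N6 -> N5
  P3: N8 <- N3 <- N6 -> N5
  P4: N8 <- N3 -> N5
The empty set is not sufficient: P1 (N8 <- N6 -> N3 -> N5) has no collider blocking it and no conditioned non-collider, so it is open.
Try {N3, N6}:
  P1: blocked at fork node N6 ∈ conditioning set.
  P2: blocked at fork node N6 ∈ conditioning set.
  P3: blocked at chain node N3 ∈ conditioning set.
  P4: blocked at fork node N3 ∈ conditioning set.
{N3, N6} contains no descendant of N8 and blocks every backdoor path.
Every element of {N3, N6} is needed (dropping N3 leaves P4 open; dropping N6 leaves P2 open), so no proper subset is valid.
Among all size-2 subsets of the eligible variables, only {N3, N6} blocks every backdoor path, so it is the unique smallest valid adjustment set.

{N3, N6}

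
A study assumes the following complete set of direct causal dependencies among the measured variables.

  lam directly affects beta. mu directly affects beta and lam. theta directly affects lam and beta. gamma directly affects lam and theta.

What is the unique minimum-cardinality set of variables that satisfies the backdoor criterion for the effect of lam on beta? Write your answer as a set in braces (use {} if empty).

{mu, theta}

Variables eligible for adjustment (non-descendants of lam, excluding lam and beta): {gamma, mu, theta}.
Backdoor paths from lam to beta:
  P1: lam <- mu -> beta
  P2: lam <- gamma -> theta -> beta
  P3: lam <- theta -> beta
The empty set is not sufficient: P1 (lam <- mu -> beta) has no collider blocking it and no conditioned non-collider, so it is open.
Try {mu, theta}:
  P1: blocked at fork node mu ∈ conditioning set.
  P2: blocked at chain node theta ∈ conditioning set.
  P3: blocked at fork node theta ∈ conditioning set.
{mu, theta} contains no descendant of lam and blocks every backdoor path.
Every element of {mu, theta} is needed (dropping mu leaves P1 open; dropping theta leaves P2 open), so no proper subset is valid.
Among all size-2 subsets of the eligible variables, only {mu, theta} blocks every backdoor path, so it is the unique smallest valid adjustment set.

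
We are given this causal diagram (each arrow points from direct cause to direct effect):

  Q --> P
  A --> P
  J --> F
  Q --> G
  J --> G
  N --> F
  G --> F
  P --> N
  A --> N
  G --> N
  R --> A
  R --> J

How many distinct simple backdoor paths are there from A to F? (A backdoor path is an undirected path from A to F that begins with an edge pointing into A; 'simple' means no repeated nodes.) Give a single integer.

A backdoor path from A to F is any simple undirected path whose first edge points into A (i.e. leaves A via a parent).
Parents of A: {R}.
Enumerating:
  P1: A <- R -> J -> G <- Q -> P -> N -> F
  P2: A <- R -> J -> G -> N -> F
  P3: A <- R -> J -> G -> F
  P4: A <- R -> J -> F
That exhausts the simple backdoor paths. Count: 4.

4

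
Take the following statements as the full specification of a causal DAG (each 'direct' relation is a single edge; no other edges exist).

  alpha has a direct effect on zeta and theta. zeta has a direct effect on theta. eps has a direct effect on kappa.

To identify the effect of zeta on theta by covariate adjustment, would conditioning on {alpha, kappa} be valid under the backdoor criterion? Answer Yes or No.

Backdoor paths from zeta to theta (paths whose first edge points into zeta):
  P1: zeta <- alpha -> theta
Condition 1 (no descendant of zeta in the set): holds — descendants of zeta are {theta}; none are in {alpha, kappa}.
Condition 2 (every backdoor path blocked by {alpha, kappa}):
  P1: blocked at fork node alpha ∈ conditioning set.
{alpha, kappa} satisfies the backdoor criterion.

Yes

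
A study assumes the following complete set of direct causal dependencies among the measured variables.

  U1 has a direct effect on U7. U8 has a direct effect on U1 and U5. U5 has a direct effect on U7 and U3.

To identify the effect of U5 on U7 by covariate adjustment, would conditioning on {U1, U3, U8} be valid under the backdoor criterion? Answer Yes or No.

No

Backdoor paths from U5 to U7 (paths whose first edge points into U5):
  P1: U5 <- U8 -> U1 -> U7
Condition 1 (no descendant of U5 in the set): FAILS — U3 is a descendant of U5.
Condition 2 (every backdoor path blocked by {U1, U3, U8}):
  P1: blocked at fork node U8 ∈ conditioning set.
{U1, U3, U8} does not satisfy the backdoor criterion.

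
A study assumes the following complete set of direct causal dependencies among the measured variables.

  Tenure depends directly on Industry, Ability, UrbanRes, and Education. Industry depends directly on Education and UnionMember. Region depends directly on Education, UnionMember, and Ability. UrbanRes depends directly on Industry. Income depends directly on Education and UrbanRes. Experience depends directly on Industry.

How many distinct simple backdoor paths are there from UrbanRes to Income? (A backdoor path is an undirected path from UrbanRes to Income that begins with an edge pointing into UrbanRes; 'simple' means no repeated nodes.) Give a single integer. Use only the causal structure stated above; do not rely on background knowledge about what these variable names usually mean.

5

A backdoor path from UrbanRes to Income is any simple undirected path whose first edge points into UrbanRes (i.e. leaves UrbanRes via a parent).
Parents of UrbanRes: {Industry}.
Enumerating:
  P1: UrbanRes <- Industry <- UnionMember -> Region <- Education -> Income
  P2: UrbanRes <- Industry <- UnionMember -> Region <- Ability -> Tenure <- Education -> Income
  P3: UrbanRes <- Industry <- Education -> Income
  P4: UrbanRes <- Industry -> Tenure <- Education -> Income
  P5: UrbanRes <- Industry -> Tenure <- Ability -> Region <- Education -> Income
That exhausts the simple backdoor paths. Count: 5.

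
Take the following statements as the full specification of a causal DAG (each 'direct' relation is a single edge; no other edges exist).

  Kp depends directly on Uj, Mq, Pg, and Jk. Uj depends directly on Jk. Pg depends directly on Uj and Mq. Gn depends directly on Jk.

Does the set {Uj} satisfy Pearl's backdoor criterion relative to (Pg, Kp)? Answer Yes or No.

Backdoor paths from Pg to Kp (paths whose first edge points into Pg):
  P1: Pg <- Uj <- Jk -> Kp
  P2: Pg <- Uj -> Kp
  P3: Pg <- Mq -> Kp
Condition 1 (no descendant of Pg in the set): holds — descendants of Pg are {Kp}; none are in {Uj}.
Condition 2 (every backdoor path blocked by {Uj}):
  P1: blocked at chain node Uj ∈ conditioning set.
  P2: blocked at fork node Uj ∈ conditioning set.
  P3: open — no interior node is in the conditioning set.
{Uj} does not satisfy the backdoor criterion.

No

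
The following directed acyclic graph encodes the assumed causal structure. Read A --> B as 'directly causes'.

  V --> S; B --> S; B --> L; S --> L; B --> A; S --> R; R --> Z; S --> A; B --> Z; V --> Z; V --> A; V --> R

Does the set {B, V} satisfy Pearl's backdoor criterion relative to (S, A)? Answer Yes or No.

Yes

Backdoor paths from S to A (paths whose first edge points into S):
  P1: S <- V -> R -> Z <- B -> A
  P2: S <- V -> Z <- B -> A
  P3: S <- V -> A
  P4: S <- B -> Z <- V -> A
  P5: S <- B -> Z <- R <- V -> A
  P6: S <- B -> A
Condition 1 (no descendant of S in the set): holds — descendants of S are {A, L, R, Z}; none are in {B, V}.
Condition 2 (every backdoor path blocked by {B, V}):
  P1: blocked at fork node V ∈ conditioning set.
  P2: blocked at fork node V ∈ conditioning set.
  P3: blocked at fork node V ∈ conditioning set.
  P4: blocked at fork node B ∈ conditioning set.
  P5: blocked at fork node B ∈ conditioning set.
  P6: blocked at fork node B ∈ conditioning set.
{B, V} satisfies the backdoor criterion.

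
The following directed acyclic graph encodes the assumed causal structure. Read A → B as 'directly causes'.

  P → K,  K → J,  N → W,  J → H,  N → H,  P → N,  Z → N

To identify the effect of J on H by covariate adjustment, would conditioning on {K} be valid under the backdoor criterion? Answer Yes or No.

Backdoor paths from J to H (paths whose first edge points into J):
  P1: J <- K <- P -> N -> H
Condition 1 (no descendant of J in the set): holds — descendants of J are {H}; none are in {K}.
Condition 2 (every backdoor path blocked by {K}):
  P1: blocked at chain node K ∈ conditioning set.
{K} satisfies the backdoor criterion.

Yes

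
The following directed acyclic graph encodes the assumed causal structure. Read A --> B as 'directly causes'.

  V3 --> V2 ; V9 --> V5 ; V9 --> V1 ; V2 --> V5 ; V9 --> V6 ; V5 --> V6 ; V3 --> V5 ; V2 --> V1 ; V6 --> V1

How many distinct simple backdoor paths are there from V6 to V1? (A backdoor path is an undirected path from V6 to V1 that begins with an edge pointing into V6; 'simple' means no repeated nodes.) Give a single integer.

A backdoor path from V6 to V1 is any simple undirected path whose first edge points into V6 (i.e. leaves V6 via a parent).
Parents of V6: {V5, V9}.
Enumerating:
  P1: V6 <- V9 -> V5 <- V3 -> V2 -> V1
  P2: V6 <- V9 -> V5 <- V2 -> V1
  P3: V6 <- V9 -> V1
  P4: V6 <- V5 <- V3 -> V2 -> V1
  P5: V6 <- V5 <- V9 -> V1
  P6: V6 <- V5 <- V2 -> V1
That exhausts the simple backdoor paths. Count: 6.

6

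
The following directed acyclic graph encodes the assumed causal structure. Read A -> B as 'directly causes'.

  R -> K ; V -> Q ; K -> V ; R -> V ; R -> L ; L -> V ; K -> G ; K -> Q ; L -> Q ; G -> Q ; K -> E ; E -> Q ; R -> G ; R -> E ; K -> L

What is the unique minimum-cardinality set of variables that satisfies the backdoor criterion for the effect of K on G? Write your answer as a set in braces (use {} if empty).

Variables eligible for adjustment (non-descendants of K, excluding K and G): {R}.
Backdoor paths from K to G:
  P1: K <- R -> E -> Q <- G
  P2: K <- R -> G
  P3: K <- R -> L -> V -> Q <- G
  P4: K <- R -> L -> Q <- G
  P5: K <- R -> V <- L -> Q <- G
  P6: K <- R -> V -> Q <- G
The empty set is not sufficient: P2 (K <- R -> G) has no collider blocking it and no conditioned non-collider, so it is open.
Try {R}:
  P1: blocked at fork node R ∈ conditioning set.
  P2: blocked at fork node R ∈ conditioning set.
  P3: blocked at fork node R ∈ conditioning set.
  P4: blocked at fork node R ∈ conditioning set.
  P5: blocked at fork node R ∈ conditioning set.
  P6: blocked at fork node R ∈ conditioning set.
{R} contains no descendant of K and blocks every backdoor path.
{R} is the unique smallest valid adjustment set.

{R}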